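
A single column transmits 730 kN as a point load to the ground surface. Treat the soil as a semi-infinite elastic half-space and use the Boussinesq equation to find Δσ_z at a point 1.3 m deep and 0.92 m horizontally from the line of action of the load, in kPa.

Δσ_z ≈ 74.7 kPa

Boussinesq vertical stress below a point load on an elastic half-space:
Δσ_z = 3P/(2πz²) · [1 + (r/z)²]^(−5/2)
r/z = 0.92/1.3 = 0.70769; [1+(r/z)²]^(−5/2) = 0.36239.
Δσ_z = 3×730/(2π×1.3²) × 0.36239 = 206.24 × 0.36239 = 74.74 kPa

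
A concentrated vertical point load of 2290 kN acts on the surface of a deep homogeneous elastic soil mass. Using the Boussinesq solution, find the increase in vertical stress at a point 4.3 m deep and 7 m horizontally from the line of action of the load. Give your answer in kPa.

Δσ_z ≈ 2.32 kPa

Boussinesq vertical stress below a point load on an elastic half-space:
Δσ_z = 3P/(2πz²) · [1 + (r/z)²]^(−5/2)
r/z = 7/4.3 = 1.6279; [1+(r/z)²]^(−5/2) = 0.039287.
Δσ_z = 3×2290/(2π×4.3²) × 0.039287 = 59.134 × 0.039287 = 2.323 kPa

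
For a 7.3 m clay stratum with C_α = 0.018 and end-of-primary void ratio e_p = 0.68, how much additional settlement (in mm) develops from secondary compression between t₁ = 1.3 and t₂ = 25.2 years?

Secondary compression: S_s = C_α·H/(1+e_p)·log₁₀(t₂/t₁)
S_s = 0.018×7.3/(1+0.68)×log₁₀(25.2/1.3)
    = 0.07821 × 1.287 = 0.1007 m

S_s ≈ 101 mm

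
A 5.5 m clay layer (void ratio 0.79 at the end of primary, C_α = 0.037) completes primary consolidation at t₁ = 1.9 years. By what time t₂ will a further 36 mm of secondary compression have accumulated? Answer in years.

t₂ ≈ 3.94 years

S_s = C_α·H/(1+e_p)·log₁₀(t₂/t₁) ⇒ log₁₀(t₂/t₁) = S_s·(1+e_p)/(C_α·H).
log₁₀(t₂/t₁) = 0.036 × (1+0.79) / (0.037×5.5) = 0.3167
t₂ = t₁ × 10^0.3167 = 1.9 × 2.073 = 3.939 years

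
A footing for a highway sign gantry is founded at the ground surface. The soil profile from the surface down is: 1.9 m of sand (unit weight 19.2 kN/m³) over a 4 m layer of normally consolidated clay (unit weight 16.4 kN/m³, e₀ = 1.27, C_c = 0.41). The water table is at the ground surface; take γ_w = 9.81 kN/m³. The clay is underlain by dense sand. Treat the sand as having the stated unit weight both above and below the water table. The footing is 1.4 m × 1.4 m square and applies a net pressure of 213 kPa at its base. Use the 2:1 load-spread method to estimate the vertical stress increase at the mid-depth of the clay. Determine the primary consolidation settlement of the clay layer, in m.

Mid-depth of clay below the ground surface: z = 1.9 + 4/2 = 3.9 m.
Total vertical stress at mid-clay: σ_v = 19.2×1.9 + 16.4×2 = 69.28 kPa.
Pore pressure: u = 9.81×(3.9 − 0) = 38.259 kPa.
Initial effective stress: σ'_0 = σ_v − u = 69.28 − 38.259 = 31.021 kPa.
Stress increase at mid-clay by the 2:1 spreading method:
Δσ = qBL/((B+z)(L+z)) = 213×1.4×1.4/((1.4+3.9)(1.4+3.9)) = 14.862 kPa
Final effective stress: σ'_f = σ'_0 + Δσ = 31.021 + 14.862 = 45.883 kPa.
Normally consolidated clay, so the full stress increment lies on the virgin compression line:
S_c = C_c·H/(1+e₀)·log₁₀(σ'_f/σ'_0) = 0.41×4/(1+1.27)×log₁₀(45.883/31.021)
    = 0.72247 × 0.17 = 0.1228 m

S_c ≈ 0.123 m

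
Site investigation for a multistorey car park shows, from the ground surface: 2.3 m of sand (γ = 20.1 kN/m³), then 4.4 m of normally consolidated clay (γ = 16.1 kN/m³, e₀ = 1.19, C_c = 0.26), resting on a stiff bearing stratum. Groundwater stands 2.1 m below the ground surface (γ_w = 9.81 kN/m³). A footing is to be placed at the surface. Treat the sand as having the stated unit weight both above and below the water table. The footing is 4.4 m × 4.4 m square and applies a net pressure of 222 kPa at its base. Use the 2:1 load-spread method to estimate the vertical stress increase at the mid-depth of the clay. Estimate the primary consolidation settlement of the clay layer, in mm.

Mid-depth of clay below the ground surface: z = 2.3 + 4.4/2 = 4.5 m.
Total vertical stress at mid-clay: σ_v = 20.1×2.3 + 16.1×2.2 = 81.65 kPa.
Pore pressure: u = 9.81×(4.5 − 2.1) = 23.544 kPa.
Initial effective stress: σ'_0 = σ_v − u = 81.65 − 23.544 = 58.106 kPa.
Stress increase at mid-clay by the 2:1 spreading method:
Δσ = qBL/((B+z)(L+z)) = 222×4.4×4.4/((4.4+4.5)(4.4+4.5)) = 54.26 kPa
Final effective stress: σ'_f = σ'_0 + Δσ = 58.106 + 54.26 = 112.37 kPa.
Normally consolidated clay, so the full stress increment lies on the virgin compression line:
S_c = C_c·H/(1+e₀)·log₁₀(σ'_f/σ'_0) = 0.26×4.4/(1+1.19)×log₁₀(112.37/58.106)
    = 0.52237 × 0.28643 = 0.1496 m

S_c ≈ 150 mm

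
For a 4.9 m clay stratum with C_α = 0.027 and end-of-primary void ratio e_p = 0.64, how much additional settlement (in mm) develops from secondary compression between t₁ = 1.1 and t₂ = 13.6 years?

S_s ≈ 88.1 mm

Secondary compression: S_s = C_α·H/(1+e_p)·log₁₀(t₂/t₁)
S_s = 0.027×4.9/(1+0.64)×log₁₀(13.6/1.1)
    = 0.08067 × 1.092 = 0.0881 m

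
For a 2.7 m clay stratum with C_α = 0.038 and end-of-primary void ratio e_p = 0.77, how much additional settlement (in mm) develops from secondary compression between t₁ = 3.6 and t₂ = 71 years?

Secondary compression: S_s = C_α·H/(1+e_p)·log₁₀(t₂/t₁)
S_s = 0.038×2.7/(1+0.77)×log₁₀(71/3.6)
    = 0.05797 × 1.295 = 0.07506 m

S_s ≈ 75.1 mm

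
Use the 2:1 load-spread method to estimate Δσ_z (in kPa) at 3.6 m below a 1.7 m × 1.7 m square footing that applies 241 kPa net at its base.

By the 2:1 method the load spreads at 1 horizontal : 2 vertical, so at depth z the loaded area has grown by z in each plan dimension:
Δσ = qBL/((B+z)(L+z)) = 241×1.7×1.7/((1.7+3.6)(1.7+3.6)) = 24.795 kPa

Δσ_z ≈ 24.8 kPa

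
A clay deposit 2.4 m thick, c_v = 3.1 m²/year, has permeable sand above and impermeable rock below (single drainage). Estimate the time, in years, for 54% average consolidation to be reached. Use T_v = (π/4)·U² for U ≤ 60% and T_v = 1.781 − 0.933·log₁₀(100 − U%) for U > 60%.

Drainage path length: H_d = H = 2.4 m (single drainage).
U ≤ 60%: T_v = (π/4)·U² = (π/4)×0.54² = 0.22902.
t = T_v·H_d²/c_v = 0.22902×2.4²/3.1 = 0.4255 years.

t ≈ 0.426 years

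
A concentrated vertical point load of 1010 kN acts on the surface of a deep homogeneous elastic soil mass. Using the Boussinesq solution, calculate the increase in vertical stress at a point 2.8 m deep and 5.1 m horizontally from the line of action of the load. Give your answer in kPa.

Boussinesq vertical stress below a point load on an elastic half-space:
Δσ_z = 3P/(2πz²) · [1 + (r/z)²]^(−5/2)
r/z = 5.1/2.8 = 1.8214; [1+(r/z)²]^(−5/2) = 0.025816.
Δσ_z = 3×1010/(2π×2.8²) × 0.025816 = 61.51 × 0.025816 = 1.588 kPa

Δσ_z ≈ 1.59 kPa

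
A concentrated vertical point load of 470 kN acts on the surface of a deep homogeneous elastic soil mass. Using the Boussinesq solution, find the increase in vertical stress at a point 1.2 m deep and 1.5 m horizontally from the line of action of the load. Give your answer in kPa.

Δσ_z ≈ 14.8 kPa

Boussinesq vertical stress below a point load on an elastic half-space:
Δσ_z = 3P/(2πz²) · [1 + (r/z)²]^(−5/2)
r/z = 1.5/1.2 = 1.25; [1+(r/z)²]^(−5/2) = 0.095135.
Δσ_z = 3×470/(2π×1.2²) × 0.095135 = 155.84 × 0.095135 = 14.83 kPa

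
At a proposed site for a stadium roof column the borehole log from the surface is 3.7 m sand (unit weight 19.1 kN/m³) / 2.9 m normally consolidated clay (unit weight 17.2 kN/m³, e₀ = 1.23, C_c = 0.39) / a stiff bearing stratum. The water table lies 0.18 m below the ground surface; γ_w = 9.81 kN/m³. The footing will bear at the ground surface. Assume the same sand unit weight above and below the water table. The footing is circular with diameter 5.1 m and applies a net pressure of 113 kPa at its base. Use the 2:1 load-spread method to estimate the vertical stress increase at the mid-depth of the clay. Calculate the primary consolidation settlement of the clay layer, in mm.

S_c ≈ 103 mm

Mid-depth of clay below the ground surface: z = 3.7 + 2.9/2 = 5.15 m.
Total vertical stress at mid-clay: σ_v = 19.1×3.7 + 17.2×1.45 = 95.61 kPa.
Pore pressure: u = 9.81×(5.15 − 0.18) = 48.756 kPa.
Initial effective stress: σ'_0 = σ_v − u = 95.61 − 48.756 = 46.854 kPa.
Stress increase at mid-clay by the 2:1 spreading method:
Δσ ≈ qD²/(D+z)² = 113×5.1²/(5.1+5.15)² = 27.975 kPa
Final effective stress: σ'_f = σ'_0 + Δσ = 46.854 + 27.975 = 74.829 kPa.
Normally consolidated clay, so the full stress increment lies on the virgin compression line:
S_c = C_c·H/(1+e₀)·log₁₀(σ'_f/σ'_0) = 0.39×2.9/(1+1.23)×log₁₀(74.829/46.854)
    = 0.50717 × 0.20332 = 0.1031 m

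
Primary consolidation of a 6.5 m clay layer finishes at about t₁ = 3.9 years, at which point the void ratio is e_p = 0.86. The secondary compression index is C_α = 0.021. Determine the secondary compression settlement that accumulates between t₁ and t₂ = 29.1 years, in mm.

Secondary compression: S_s = C_α·H/(1+e_p)·log₁₀(t₂/t₁)
S_s = 0.021×6.5/(1+0.86)×log₁₀(29.1/3.9)
    = 0.07339 × 0.8728 = 0.06405 m

S_s ≈ 64.1 mm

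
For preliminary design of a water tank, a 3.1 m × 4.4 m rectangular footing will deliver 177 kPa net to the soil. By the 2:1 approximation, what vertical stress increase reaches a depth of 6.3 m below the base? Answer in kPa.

By the 2:1 method the load spreads at 1 horizontal : 2 vertical, so at depth z the loaded area has grown by z in each plan dimension:
Δσ = qBL/((B+z)(L+z)) = 177×3.1×4.4/((3.1+6.3)(4.4+6.3)) = 24.004 kPa

Δσ_z ≈ 24 kPa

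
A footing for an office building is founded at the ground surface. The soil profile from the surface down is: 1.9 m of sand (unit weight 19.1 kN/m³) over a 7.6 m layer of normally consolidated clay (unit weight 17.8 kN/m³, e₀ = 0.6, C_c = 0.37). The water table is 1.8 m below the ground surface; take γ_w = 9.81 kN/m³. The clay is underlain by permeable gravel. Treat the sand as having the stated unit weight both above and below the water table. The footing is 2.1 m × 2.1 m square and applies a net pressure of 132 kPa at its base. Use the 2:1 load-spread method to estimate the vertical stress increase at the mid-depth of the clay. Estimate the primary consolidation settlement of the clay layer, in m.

S_c ≈ 0.104 m

Mid-depth of clay below the ground surface: z = 1.9 + 7.6/2 = 5.7 m.
Total vertical stress at mid-clay: σ_v = 19.1×1.9 + 17.8×3.8 = 103.93 kPa.
Pore pressure: u = 9.81×(5.7 − 1.8) = 38.259 kPa.
Initial effective stress: σ'_0 = σ_v − u = 103.93 − 38.259 = 65.671 kPa.
Stress increase at mid-clay by the 2:1 spreading method:
Δσ = qBL/((B+z)(L+z)) = 132×2.1×2.1/((2.1+5.7)(2.1+5.7)) = 9.568 kPa
Final effective stress: σ'_f = σ'_0 + Δσ = 65.671 + 9.568 = 75.239 kPa.
Normally consolidated clay, so the full stress increment lies on the virgin compression line:
S_c = C_c·H/(1+e₀)·log₁₀(σ'_f/σ'_0) = 0.37×7.6/(1+0.6)×log₁₀(75.239/65.671)
    = 1.7575 × 0.059069 = 0.1038 m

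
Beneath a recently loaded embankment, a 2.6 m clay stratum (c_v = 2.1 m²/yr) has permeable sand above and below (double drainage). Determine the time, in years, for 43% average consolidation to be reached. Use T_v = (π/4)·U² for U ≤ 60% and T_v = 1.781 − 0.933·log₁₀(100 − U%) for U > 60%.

Drainage path length: H_d = H/2 = 1.3 m (double drainage).
U ≤ 60%: T_v = (π/4)·U² = (π/4)×0.43² = 0.14522.
t = T_v·H_d²/c_v = 0.14522×1.3²/2.1 = 0.1169 years.

t ≈ 0.117 years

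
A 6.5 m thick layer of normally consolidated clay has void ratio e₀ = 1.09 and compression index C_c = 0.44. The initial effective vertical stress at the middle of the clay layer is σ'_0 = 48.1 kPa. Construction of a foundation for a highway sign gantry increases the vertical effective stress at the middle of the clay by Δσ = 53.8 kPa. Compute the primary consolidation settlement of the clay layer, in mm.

Final effective stress: σ'_f = σ'_0 + Δσ = 48.1 + 53.8 = 101.9 kPa.
Normally consolidated clay, so the full stress increment lies on the virgin compression line:
S_c = C_c·H/(1+e₀)·log₁₀(σ'_f/σ'_0) = 0.44×6.5/(1+1.09)×log₁₀(101.9/48.1)
    = 1.3684 × 0.32603 = 0.4461 m

S_c ≈ 446 mm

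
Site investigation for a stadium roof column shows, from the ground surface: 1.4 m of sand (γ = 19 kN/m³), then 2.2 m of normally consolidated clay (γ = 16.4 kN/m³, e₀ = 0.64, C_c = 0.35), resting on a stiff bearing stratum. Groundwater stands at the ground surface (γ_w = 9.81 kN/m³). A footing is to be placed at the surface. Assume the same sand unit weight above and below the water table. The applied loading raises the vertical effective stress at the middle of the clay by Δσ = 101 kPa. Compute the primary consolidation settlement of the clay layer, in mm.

S_c ≈ 366 mm

Mid-depth of clay below the ground surface: z = 1.4 + 2.2/2 = 2.5 m.
Total vertical stress at mid-clay: σ_v = 19×1.4 + 16.4×1.1 = 44.64 kPa.
Pore pressure: u = 9.81×(2.5 − 0) = 24.525 kPa.
Initial effective stress: σ'_0 = σ_v − u = 44.64 − 24.525 = 20.115 kPa.
Final effective stress: σ'_f = σ'_0 + Δσ = 20.115 + 101 = 121.11 kPa.
Normally consolidated clay, so the full stress increment lies on the virgin compression line:
S_c = C_c·H/(1+e₀)·log₁₀(σ'_f/σ'_0) = 0.35×2.2/(1+0.64)×log₁₀(121.11/20.115)
    = 0.46951 × 0.77966 = 0.3661 m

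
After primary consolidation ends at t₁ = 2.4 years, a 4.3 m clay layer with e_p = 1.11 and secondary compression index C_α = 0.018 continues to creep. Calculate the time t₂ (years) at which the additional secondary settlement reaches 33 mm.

t₂ ≈ 19 years

S_s = C_α·H/(1+e_p)·log₁₀(t₂/t₁) ⇒ log₁₀(t₂/t₁) = S_s·(1+e_p)/(C_α·H).
log₁₀(t₂/t₁) = 0.033 × (1+1.11) / (0.018×4.3) = 0.8996
t₂ = t₁ × 10^0.8996 = 2.4 × 7.936 = 19.05 years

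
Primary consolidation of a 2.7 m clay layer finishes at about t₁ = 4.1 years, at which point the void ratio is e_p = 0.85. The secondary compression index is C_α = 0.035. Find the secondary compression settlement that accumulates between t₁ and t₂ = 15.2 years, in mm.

S_s ≈ 29.1 mm

Secondary compression: S_s = C_α·H/(1+e_p)·log₁₀(t₂/t₁)
S_s = 0.035×2.7/(1+0.85)×log₁₀(15.2/4.1)
    = 0.05108 × 0.5691 = 0.02907 m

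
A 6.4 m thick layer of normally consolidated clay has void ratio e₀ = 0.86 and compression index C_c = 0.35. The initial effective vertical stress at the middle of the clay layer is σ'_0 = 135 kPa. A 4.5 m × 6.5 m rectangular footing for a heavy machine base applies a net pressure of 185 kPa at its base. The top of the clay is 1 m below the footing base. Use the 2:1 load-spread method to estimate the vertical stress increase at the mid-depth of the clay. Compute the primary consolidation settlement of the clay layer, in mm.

S_c ≈ 187 mm

Mid-depth of clay below the footing base: z = 1 + 6.4/2 = 4.2 m.
Stress increase at mid-clay by the 2:1 spreading method:
Δσ = qBL/((B+z)(L+z)) = 185×4.5×6.5/((4.5+4.2)(6.5+4.2)) = 58.129 kPa
Final effective stress: σ'_f = σ'_0 + Δσ = 135 + 58.129 = 193.13 kPa.
Normally consolidated clay, so the full stress increment lies on the virgin compression line:
S_c = C_c·H/(1+e₀)·log₁₀(σ'_f/σ'_0) = 0.35×6.4/(1+0.86)×log₁₀(193.13/135)
    = 1.2043 × 0.15552 = 0.1873 m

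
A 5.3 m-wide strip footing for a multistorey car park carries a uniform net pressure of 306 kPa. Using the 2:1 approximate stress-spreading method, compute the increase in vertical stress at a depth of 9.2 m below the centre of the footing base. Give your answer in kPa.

Δσ_z ≈ 112 kPa

By the 2:1 method the load spreads at 1 horizontal : 2 vertical, so at depth z the loaded area has grown by z in each plan dimension:
Δσ = qB/(B+z) = 306×5.3/(5.3+9.2) = 111.85 kPa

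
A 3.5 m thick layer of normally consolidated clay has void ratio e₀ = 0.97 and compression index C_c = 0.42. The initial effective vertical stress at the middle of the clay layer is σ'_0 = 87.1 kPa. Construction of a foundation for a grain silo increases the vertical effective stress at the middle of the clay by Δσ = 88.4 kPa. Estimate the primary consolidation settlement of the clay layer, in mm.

Final effective stress: σ'_f = σ'_0 + Δσ = 87.1 + 88.4 = 175.5 kPa.
Normally consolidated clay, so the full stress increment lies on the virgin compression line:
S_c = C_c·H/(1+e₀)·log₁₀(σ'_f/σ'_0) = 0.42×3.5/(1+0.97)×log₁₀(175.5/87.1)
    = 0.74619 × 0.30426 = 0.227 m

S_c ≈ 227 mm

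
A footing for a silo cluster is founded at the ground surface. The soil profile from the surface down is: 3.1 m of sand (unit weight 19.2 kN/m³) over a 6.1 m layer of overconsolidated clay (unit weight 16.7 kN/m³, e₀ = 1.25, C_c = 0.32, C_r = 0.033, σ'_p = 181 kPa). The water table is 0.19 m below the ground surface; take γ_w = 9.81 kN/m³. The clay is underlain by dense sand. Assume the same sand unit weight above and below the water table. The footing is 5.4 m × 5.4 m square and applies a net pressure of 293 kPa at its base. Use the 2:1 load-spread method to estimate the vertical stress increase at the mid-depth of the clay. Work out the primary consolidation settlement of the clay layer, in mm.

S_c ≈ 31.2 mm

Mid-depth of clay below the ground surface: z = 3.1 + 6.1/2 = 6.15 m.
Total vertical stress at mid-clay: σ_v = 19.2×3.1 + 16.7×3.05 = 110.45 kPa.
Pore pressure: u = 9.81×(6.15 − 0.19) = 58.468 kPa.
Initial effective stress: σ'_0 = σ_v − u = 110.45 − 58.468 = 51.982 kPa.
Stress increase at mid-clay by the 2:1 spreading method:
Δσ = qBL/((B+z)(L+z)) = 293×5.4×5.4/((5.4+6.15)(5.4+6.15)) = 64.046 kPa
Final effective stress: σ'_f = 51.982 + 64.046 = 116.03 kPa.
σ'_f = 116.03 ≤ σ'_p = 181 kPa, so the clay remains overconsolidated and only the recompression index applies:
S_c = C_r·H/(1+e₀)·log₁₀(σ'_f/σ'_0) = 0.033×6.1/2.25×log₁₀(116.03/51.982)
    = 0.089466 × 0.34872 = 0.0312 m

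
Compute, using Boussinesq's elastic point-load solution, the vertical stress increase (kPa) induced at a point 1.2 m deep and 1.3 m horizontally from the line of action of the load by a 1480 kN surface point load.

Boussinesq vertical stress below a point load on an elastic half-space:
Δσ_z = 3P/(2πz²) · [1 + (r/z)²]^(−5/2)
r/z = 1.3/1.2 = 1.0833; [1+(r/z)²]^(−5/2) = 0.14356.
Δσ_z = 3×1480/(2π×1.2²) × 0.14356 = 490.73 × 0.14356 = 70.45 kPa

Δσ_z ≈ 70.4 kPa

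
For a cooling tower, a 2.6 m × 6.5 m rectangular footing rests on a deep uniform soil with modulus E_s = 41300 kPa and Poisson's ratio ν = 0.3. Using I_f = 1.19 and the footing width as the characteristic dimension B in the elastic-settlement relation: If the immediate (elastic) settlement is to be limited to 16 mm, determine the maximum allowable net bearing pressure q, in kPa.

q ≈ 235 kPa

S_e = q·B·(1−ν²)/E_s · I_f  ⇒  q = S_e·E_s / (B·(1−ν²)·I_f).
q = 0.016 × 41300 / (2.6 × 0.91 × 1.19) = 234.7 kPa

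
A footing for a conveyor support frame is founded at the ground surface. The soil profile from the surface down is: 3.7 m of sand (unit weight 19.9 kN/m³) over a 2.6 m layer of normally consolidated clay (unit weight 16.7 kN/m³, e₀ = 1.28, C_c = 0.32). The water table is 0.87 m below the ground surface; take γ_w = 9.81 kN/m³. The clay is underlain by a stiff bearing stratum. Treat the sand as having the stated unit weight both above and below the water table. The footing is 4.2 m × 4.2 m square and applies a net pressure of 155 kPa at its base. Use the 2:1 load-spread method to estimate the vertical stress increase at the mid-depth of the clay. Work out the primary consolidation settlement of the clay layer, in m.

Mid-depth of clay below the ground surface: z = 3.7 + 2.6/2 = 5 m.
Total vertical stress at mid-clay: σ_v = 19.9×3.7 + 16.7×1.3 = 95.34 kPa.
Pore pressure: u = 9.81×(5 − 0.87) = 40.515 kPa.
Initial effective stress: σ'_0 = σ_v − u = 95.34 − 40.515 = 54.825 kPa.
Stress increase at mid-clay by the 2:1 spreading method:
Δσ = qBL/((B+z)(L+z)) = 155×4.2×4.2/((4.2+5)(4.2+5)) = 32.304 kPa
Final effective stress: σ'_f = σ'_0 + Δσ = 54.825 + 32.304 = 87.129 kPa.
Normally consolidated clay, so the full stress increment lies on the virgin compression line:
S_c = C_c·H/(1+e₀)·log₁₀(σ'_f/σ'_0) = 0.32×2.6/(1+1.28)×log₁₀(87.129/54.825)
    = 0.36491 × 0.20118 = 0.07341 m

S_c ≈ 0.0734 m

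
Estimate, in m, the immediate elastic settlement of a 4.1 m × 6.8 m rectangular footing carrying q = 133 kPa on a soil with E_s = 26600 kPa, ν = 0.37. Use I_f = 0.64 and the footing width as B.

Immediate (elastic) settlement: S_e = q·B·(1−ν²)/E_s · I_f.
S_e = 133 × 4.1 × (1 − 0.37²) / 26600 × 0.64
    = 133 × 4.1 × 0.8631 / 26600 × 0.64
    = 0.01132 m

S_e ≈ 0.0113 m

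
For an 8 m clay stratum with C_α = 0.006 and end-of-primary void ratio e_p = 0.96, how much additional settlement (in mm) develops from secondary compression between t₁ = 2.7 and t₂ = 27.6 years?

S_s ≈ 24.7 mm

Secondary compression: S_s = C_α·H/(1+e_p)·log₁₀(t₂/t₁)
S_s = 0.006×8/(1+0.96)×log₁₀(27.6/2.7)
    = 0.02449 × 1.01 = 0.02472 m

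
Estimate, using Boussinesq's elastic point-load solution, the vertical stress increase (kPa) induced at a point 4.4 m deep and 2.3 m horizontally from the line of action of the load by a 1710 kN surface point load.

Δσ_z ≈ 23.1 kPa

Boussinesq vertical stress below a point load on an elastic half-space:
Δσ_z = 3P/(2πz²) · [1 + (r/z)²]^(−5/2)
r/z = 2.3/4.4 = 0.52273; [1+(r/z)²]^(−5/2) = 0.54666.
Δσ_z = 3×1710/(2π×4.4²) × 0.54666 = 42.173 × 0.54666 = 23.05 kPa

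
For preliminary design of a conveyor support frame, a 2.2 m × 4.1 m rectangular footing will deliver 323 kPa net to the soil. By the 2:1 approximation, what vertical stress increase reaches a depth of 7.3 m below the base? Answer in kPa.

By the 2:1 method the load spreads at 1 horizontal : 2 vertical, so at depth z the loaded area has grown by z in each plan dimension:
Δσ = qBL/((B+z)(L+z)) = 323×2.2×4.1/((2.2+7.3)(4.1+7.3)) = 26.902 kPa

Δσ_z ≈ 26.9 kPa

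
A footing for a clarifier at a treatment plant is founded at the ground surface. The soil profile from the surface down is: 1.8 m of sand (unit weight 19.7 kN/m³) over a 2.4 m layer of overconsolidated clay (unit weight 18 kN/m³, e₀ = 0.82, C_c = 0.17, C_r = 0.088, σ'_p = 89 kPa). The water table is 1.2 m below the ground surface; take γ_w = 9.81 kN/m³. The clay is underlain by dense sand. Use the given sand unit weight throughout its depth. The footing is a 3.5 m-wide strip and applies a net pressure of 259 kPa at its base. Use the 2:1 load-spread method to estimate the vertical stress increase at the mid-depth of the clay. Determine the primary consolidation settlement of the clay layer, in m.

S_c ≈ 0.109 m

Mid-depth of clay below the ground surface: z = 1.8 + 2.4/2 = 3 m.
Total vertical stress at mid-clay: σ_v = 19.7×1.8 + 18×1.2 = 57.06 kPa.
Pore pressure: u = 9.81×(3 − 1.2) = 17.658 kPa.
Initial effective stress: σ'_0 = σ_v − u = 57.06 − 17.658 = 39.402 kPa.
Stress increase at mid-clay by the 2:1 spreading method:
Δσ = qB/(B+z) = 259×3.5/(3.5+3) = 139.46 kPa
Final effective stress: σ'_f = 39.402 + 139.46 = 178.86 kPa.
σ'_f = 178.86 > σ'_p = 89 kPa, so the stress path crosses the preconsolidation pressure — recompression up to σ'_p, then virgin compression beyond:
S_c = H/(1+e₀)·[C_r·log₁₀(σ'_p/σ'_0) + C_c·log₁₀(σ'_f/σ'_p)]
    = 2.4/1.82 × [0.088×log₁₀(89/39.402) + 0.17×log₁₀(178.86/89)]
    = 1.3187 × [0.031141 + 0.051531] = 0.109 m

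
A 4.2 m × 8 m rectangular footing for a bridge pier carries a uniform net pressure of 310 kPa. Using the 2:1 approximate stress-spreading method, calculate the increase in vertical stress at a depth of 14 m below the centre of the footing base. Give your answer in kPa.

Δσ_z ≈ 26 kPa

By the 2:1 method the load spreads at 1 horizontal : 2 vertical, so at depth z the loaded area has grown by z in each plan dimension:
Δσ = qBL/((B+z)(L+z)) = 310×4.2×8/((4.2+14)(8+14)) = 26.014 kPa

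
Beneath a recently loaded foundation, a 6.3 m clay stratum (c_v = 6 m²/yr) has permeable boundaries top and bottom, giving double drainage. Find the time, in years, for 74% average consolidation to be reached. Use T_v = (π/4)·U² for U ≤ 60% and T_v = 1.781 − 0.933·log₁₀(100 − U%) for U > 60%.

Drainage path length: H_d = H/2 = 3.15 m (double drainage).
U > 60%: T_v = 1.781 − 0.933·log₁₀(100 − 74) = 0.46083.
t = T_v·H_d²/c_v = 0.46083×3.15²/6 = 0.7621 years.

t ≈ 0.762 years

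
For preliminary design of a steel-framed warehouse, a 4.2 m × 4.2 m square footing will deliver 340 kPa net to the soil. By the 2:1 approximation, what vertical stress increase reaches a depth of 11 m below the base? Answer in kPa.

By the 2:1 method the load spreads at 1 horizontal : 2 vertical, so at depth z the loaded area has grown by z in each plan dimension:
Δσ = qBL/((B+z)(L+z)) = 340×4.2×4.2/((4.2+11)(4.2+11)) = 25.959 kPa

Δσ_z ≈ 26 kPa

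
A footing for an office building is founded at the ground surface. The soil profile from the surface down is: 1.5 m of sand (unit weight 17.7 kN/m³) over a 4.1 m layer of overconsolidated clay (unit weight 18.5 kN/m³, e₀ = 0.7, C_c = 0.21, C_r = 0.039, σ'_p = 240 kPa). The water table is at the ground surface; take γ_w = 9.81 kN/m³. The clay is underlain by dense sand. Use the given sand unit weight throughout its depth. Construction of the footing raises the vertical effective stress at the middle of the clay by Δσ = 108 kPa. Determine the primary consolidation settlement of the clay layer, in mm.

S_c ≈ 62.7 mm

Mid-depth of clay below the ground surface: z = 1.5 + 4.1/2 = 3.55 m.
Total vertical stress at mid-clay: σ_v = 17.7×1.5 + 18.5×2.05 = 64.475 kPa.
Pore pressure: u = 9.81×(3.55 − 0) = 34.825 kPa.
Initial effective stress: σ'_0 = σ_v − u = 64.475 − 34.825 = 29.65 kPa.
Final effective stress: σ'_f = 29.65 + 108 = 137.65 kPa.
σ'_f = 137.65 ≤ σ'_p = 240 kPa, so the clay remains overconsolidated and only the recompression index applies:
S_c = C_r·H/(1+e₀)·log₁₀(σ'_f/σ'_0) = 0.039×4.1/1.7×log₁₀(137.65/29.65)
    = 0.09406 × 0.66675 = 0.06271 m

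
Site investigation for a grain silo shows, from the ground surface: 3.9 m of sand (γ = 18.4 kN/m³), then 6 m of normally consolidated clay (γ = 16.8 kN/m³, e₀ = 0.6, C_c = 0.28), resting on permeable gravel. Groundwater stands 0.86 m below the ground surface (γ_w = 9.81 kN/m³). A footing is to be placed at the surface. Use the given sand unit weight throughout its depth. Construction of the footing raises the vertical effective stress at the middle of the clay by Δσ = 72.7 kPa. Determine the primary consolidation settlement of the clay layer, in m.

S_c ≈ 0.35 m

Mid-depth of clay below the ground surface: z = 3.9 + 6/2 = 6.9 m.
Total vertical stress at mid-clay: σ_v = 18.4×3.9 + 16.8×3 = 122.16 kPa.
Pore pressure: u = 9.81×(6.9 − 0.86) = 59.252 kPa.
Initial effective stress: σ'_0 = σ_v − u = 122.16 − 59.252 = 62.908 kPa.
Final effective stress: σ'_f = σ'_0 + Δσ = 62.908 + 72.7 = 135.61 kPa.
Normally consolidated clay, so the full stress increment lies on the virgin compression line:
S_c = C_c·H/(1+e₀)·log₁₀(σ'_f/σ'_0) = 0.28×6/(1+0.6)×log₁₀(135.61/62.908)
    = 1.05 × 0.33359 = 0.3503 m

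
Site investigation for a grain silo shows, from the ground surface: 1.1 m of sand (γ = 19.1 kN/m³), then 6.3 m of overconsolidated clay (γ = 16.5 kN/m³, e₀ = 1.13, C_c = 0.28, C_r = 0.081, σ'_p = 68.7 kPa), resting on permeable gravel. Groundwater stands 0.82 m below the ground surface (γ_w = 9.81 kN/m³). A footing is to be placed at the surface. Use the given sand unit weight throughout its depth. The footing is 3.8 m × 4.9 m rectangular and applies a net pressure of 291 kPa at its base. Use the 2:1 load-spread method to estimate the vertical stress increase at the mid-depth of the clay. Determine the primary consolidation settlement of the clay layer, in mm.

Mid-depth of clay below the ground surface: z = 1.1 + 6.3/2 = 4.25 m.
Total vertical stress at mid-clay: σ_v = 19.1×1.1 + 16.5×3.15 = 72.985 kPa.
Pore pressure: u = 9.81×(4.25 − 0.82) = 33.648 kPa.
Initial effective stress: σ'_0 = σ_v − u = 72.985 − 33.648 = 39.337 kPa.
Stress increase at mid-clay by the 2:1 spreading method:
Δσ = qBL/((B+z)(L+z)) = 291×3.8×4.9/((3.8+4.25)(4.9+4.25)) = 73.562 kPa
Final effective stress: σ'_f = 39.337 + 73.562 = 112.9 kPa.
σ'_f = 112.9 > σ'_p = 68.7 kPa, so the stress path crosses the preconsolidation pressure — recompression up to σ'_p, then virgin compression beyond:
S_c = H/(1+e₀)·[C_r·log₁₀(σ'_p/σ'_0) + C_c·log₁₀(σ'_f/σ'_p)]
    = 6.3/2.13 × [0.081×log₁₀(68.7/39.337) + 0.28×log₁₀(112.9/68.7)]
    = 2.9577 × [0.019615 + 0.060406] = 0.2367 m

S_c ≈ 237 mm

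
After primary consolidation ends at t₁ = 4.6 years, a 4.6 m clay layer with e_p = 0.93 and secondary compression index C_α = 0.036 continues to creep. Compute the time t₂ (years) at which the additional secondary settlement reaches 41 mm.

S_s = C_α·H/(1+e_p)·log₁₀(t₂/t₁) ⇒ log₁₀(t₂/t₁) = S_s·(1+e_p)/(C_α·H).
log₁₀(t₂/t₁) = 0.041 × (1+0.93) / (0.036×4.6) = 0.4778
t₂ = t₁ × 10^0.4778 = 4.6 × 3.005 = 13.82 years

t₂ ≈ 13.8 years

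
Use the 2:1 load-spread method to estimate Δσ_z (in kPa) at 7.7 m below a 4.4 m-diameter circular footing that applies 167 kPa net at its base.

Δσ_z ≈ 22.1 kPa

By the 2:1 method the load spreads at 1 horizontal : 2 vertical, so at depth z the loaded area has grown by z in each plan dimension:
Δσ ≈ qD²/(D+z)² = 167×4.4²/(4.4+7.7)² = 22.083 kPa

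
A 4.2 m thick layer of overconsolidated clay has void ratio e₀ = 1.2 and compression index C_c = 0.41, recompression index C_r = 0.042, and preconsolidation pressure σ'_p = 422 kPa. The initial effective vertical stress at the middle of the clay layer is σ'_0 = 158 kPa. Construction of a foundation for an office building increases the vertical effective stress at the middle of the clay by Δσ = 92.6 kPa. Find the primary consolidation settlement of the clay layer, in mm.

Final effective stress: σ'_f = 158 + 92.6 = 250.6 kPa.
σ'_f = 250.6 ≤ σ'_p = 422 kPa, so the clay remains overconsolidated and only the recompression index applies:
S_c = C_r·H/(1+e₀)·log₁₀(σ'_f/σ'_0) = 0.042×4.2/2.2×log₁₀(250.6/158)
    = 0.080182 × 0.20032 = 0.01606 m

S_c ≈ 16.1 mm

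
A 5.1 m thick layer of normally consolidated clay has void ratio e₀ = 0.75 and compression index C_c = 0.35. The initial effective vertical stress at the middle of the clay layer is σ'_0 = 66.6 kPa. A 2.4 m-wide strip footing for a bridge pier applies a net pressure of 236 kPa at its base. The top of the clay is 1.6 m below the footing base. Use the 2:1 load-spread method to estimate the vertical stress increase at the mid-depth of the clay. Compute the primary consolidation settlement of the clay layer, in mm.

Mid-depth of clay below the footing base: z = 1.6 + 5.1/2 = 4.15 m.
Stress increase at mid-clay by the 2:1 spreading method:
Δσ = qB/(B+z) = 236×2.4/(2.4+4.15) = 86.473 kPa
Final effective stress: σ'_f = σ'_0 + Δσ = 66.6 + 86.473 = 153.07 kPa.
Normally consolidated clay, so the full stress increment lies on the virgin compression line:
S_c = C_c·H/(1+e₀)·log₁₀(σ'_f/σ'_0) = 0.35×5.1/(1+0.75)×log₁₀(153.07/66.6)
    = 1.02 × 0.36142 = 0.3686 m

S_c ≈ 369 mm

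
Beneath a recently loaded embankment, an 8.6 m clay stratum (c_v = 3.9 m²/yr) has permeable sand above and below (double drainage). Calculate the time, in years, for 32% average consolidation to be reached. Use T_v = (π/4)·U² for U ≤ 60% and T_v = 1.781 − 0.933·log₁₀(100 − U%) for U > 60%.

t ≈ 0.381 years

Drainage path length: H_d = H/2 = 4.3 m (double drainage).
U ≤ 60%: T_v = (π/4)·U² = (π/4)×0.32² = 0.080425.
t = T_v·H_d²/c_v = 0.080425×4.3²/3.9 = 0.3813 years.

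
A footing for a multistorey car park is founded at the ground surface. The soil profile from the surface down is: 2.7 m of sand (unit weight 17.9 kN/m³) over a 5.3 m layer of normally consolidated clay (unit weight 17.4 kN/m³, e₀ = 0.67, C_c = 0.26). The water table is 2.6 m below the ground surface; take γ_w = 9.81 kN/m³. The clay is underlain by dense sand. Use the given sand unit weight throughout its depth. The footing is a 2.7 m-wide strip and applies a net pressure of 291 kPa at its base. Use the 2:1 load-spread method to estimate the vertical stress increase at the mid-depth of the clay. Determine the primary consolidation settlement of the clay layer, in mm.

S_c ≈ 321 mm

Mid-depth of clay below the ground surface: z = 2.7 + 5.3/2 = 5.35 m.
Total vertical stress at mid-clay: σ_v = 17.9×2.7 + 17.4×2.65 = 94.44 kPa.
Pore pressure: u = 9.81×(5.35 − 2.6) = 26.978 kPa.
Initial effective stress: σ'_0 = σ_v − u = 94.44 − 26.978 = 67.462 kPa.
Stress increase at mid-clay by the 2:1 spreading method:
Δσ = qB/(B+z) = 291×2.7/(2.7+5.35) = 97.602 kPa
Final effective stress: σ'_f = σ'_0 + Δσ = 67.462 + 97.602 = 165.06 kPa.
Normally consolidated clay, so the full stress increment lies on the virgin compression line:
S_c = C_c·H/(1+e₀)·log₁₀(σ'_f/σ'_0) = 0.26×5.3/(1+0.67)×log₁₀(165.06/67.462)
    = 0.82515 × 0.38858 = 0.3206 m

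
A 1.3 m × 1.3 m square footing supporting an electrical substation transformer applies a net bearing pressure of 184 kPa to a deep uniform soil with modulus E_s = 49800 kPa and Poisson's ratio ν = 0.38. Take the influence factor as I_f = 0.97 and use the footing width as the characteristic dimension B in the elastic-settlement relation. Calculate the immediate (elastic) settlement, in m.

S_e ≈ 0.00399 m

Immediate (elastic) settlement: S_e = q·B·(1−ν²)/E_s · I_f.
S_e = 184 × 1.3 × (1 − 0.38²) / 49800 × 0.97
    = 184 × 1.3 × 0.8556 / 49800 × 0.97
    = 0.003986 m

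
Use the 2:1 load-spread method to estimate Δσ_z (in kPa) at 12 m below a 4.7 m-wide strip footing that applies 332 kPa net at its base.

Δσ_z ≈ 93.4 kPa

By the 2:1 method the load spreads at 1 horizontal : 2 vertical, so at depth z the loaded area has grown by z in each plan dimension:
Δσ = qB/(B+z) = 332×4.7/(4.7+12) = 93.437 kPa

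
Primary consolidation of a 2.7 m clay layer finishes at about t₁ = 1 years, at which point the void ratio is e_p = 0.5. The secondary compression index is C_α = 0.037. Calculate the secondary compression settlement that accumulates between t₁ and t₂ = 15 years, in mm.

S_s ≈ 78.3 mm

Secondary compression: S_s = C_α·H/(1+e_p)·log₁₀(t₂/t₁)
S_s = 0.037×2.7/(1+0.5)×log₁₀(15/1)
    = 0.0666 × 1.176 = 0.07833 m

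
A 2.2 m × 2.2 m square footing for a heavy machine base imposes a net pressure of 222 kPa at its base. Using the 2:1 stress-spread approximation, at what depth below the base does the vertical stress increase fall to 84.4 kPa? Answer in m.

z ≈ 1.37 m

2:1 spreading — at depth z the loaded area has grown by z in each plan dimension:
qB²/(B+z)² = Δσ_z ⇒ z = B(√(q/Δσ_z) − 1) = 2.2×(√(222/84.4) − 1) = 1.368 m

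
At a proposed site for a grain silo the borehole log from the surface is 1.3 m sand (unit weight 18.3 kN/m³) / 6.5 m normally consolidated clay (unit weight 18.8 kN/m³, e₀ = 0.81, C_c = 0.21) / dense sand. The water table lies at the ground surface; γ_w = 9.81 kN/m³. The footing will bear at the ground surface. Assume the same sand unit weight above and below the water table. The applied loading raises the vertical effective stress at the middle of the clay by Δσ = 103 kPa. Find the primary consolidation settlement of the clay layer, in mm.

S_c ≈ 416 mm

Mid-depth of clay below the ground surface: z = 1.3 + 6.5/2 = 4.55 m.
Total vertical stress at mid-clay: σ_v = 18.3×1.3 + 18.8×3.25 = 84.89 kPa.
Pore pressure: u = 9.81×(4.55 − 0) = 44.636 kPa.
Initial effective stress: σ'_0 = σ_v − u = 84.89 − 44.636 = 40.254 kPa.
Final effective stress: σ'_f = σ'_0 + Δσ = 40.254 + 103 = 143.25 kPa.
Normally consolidated clay, so the full stress increment lies on the virgin compression line:
S_c = C_c·H/(1+e₀)·log₁₀(σ'_f/σ'_0) = 0.21×6.5/(1+0.81)×log₁₀(143.25/40.254)
    = 0.75414 × 0.55129 = 0.4157 m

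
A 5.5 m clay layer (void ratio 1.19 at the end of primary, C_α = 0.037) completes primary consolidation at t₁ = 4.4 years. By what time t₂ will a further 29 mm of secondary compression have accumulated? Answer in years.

S_s = C_α·H/(1+e_p)·log₁₀(t₂/t₁) ⇒ log₁₀(t₂/t₁) = S_s·(1+e_p)/(C_α·H).
log₁₀(t₂/t₁) = 0.029 × (1+1.19) / (0.037×5.5) = 0.3121
t₂ = t₁ × 10^0.3121 = 4.4 × 2.052 = 9.027 years

t₂ ≈ 9.03 years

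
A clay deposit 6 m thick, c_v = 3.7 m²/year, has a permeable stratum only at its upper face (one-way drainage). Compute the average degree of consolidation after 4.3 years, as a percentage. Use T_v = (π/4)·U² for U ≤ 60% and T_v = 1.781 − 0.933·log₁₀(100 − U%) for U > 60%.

Drainage path length: H_d = H = 6 m (single drainage).
T_v = c_v·t/H_d² = 3.7×4.3/6² = 0.44194.
T_v = 0.44194 corresponds to the U > 60% branch:
U = 1 − 10^((1.781 − T_v)/0.933)/100 = 0.7276

U ≈ 72.8 %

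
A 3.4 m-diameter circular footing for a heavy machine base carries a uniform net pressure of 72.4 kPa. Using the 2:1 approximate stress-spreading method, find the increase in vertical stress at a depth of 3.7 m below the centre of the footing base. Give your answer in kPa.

Δσ_z ≈ 16.6 kPa

By the 2:1 method the load spreads at 1 horizontal : 2 vertical, so at depth z the loaded area has grown by z in each plan dimension:
Δσ ≈ qD²/(D+z)² = 72.4×3.4²/(3.4+3.7)² = 16.603 kPa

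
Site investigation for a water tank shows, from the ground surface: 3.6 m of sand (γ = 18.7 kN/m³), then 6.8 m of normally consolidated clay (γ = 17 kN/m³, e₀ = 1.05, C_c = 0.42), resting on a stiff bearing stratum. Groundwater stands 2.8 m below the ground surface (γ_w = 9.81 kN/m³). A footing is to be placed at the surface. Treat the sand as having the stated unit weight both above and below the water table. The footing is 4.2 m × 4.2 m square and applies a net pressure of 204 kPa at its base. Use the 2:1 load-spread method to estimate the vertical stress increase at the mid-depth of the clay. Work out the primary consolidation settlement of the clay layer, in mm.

Mid-depth of clay below the ground surface: z = 3.6 + 6.8/2 = 7 m.
Total vertical stress at mid-clay: σ_v = 18.7×3.6 + 17×3.4 = 125.12 kPa.
Pore pressure: u = 9.81×(7 − 2.8) = 41.202 kPa.
Initial effective stress: σ'_0 = σ_v − u = 125.12 − 41.202 = 83.918 kPa.
Stress increase at mid-clay by the 2:1 spreading method:
Δσ = qBL/((B+z)(L+z)) = 204×4.2×4.2/((4.2+7)(4.2+7)) = 28.688 kPa
Final effective stress: σ'_f = σ'_0 + Δσ = 83.918 + 28.688 = 112.61 kPa.
Normally consolidated clay, so the full stress increment lies on the virgin compression line:
S_c = C_c·H/(1+e₀)·log₁₀(σ'_f/σ'_0) = 0.42×6.8/(1+1.05)×log₁₀(112.61/83.918)
    = 1.3932 × 0.12772 = 0.1779 m

S_c ≈ 178 mm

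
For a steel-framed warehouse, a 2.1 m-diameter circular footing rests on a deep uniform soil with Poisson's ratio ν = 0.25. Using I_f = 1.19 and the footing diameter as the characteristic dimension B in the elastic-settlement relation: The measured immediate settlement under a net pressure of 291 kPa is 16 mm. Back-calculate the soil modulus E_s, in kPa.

E_s ≈ 42600 kPa

S_e = q·B·(1−ν²)/E_s · I_f  ⇒  E_s = q·B·(1−ν²)·I_f / S_e.
E_s = 291 × 2.1 × 0.9375 × 1.19 / 0.016 = 42610 kPa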